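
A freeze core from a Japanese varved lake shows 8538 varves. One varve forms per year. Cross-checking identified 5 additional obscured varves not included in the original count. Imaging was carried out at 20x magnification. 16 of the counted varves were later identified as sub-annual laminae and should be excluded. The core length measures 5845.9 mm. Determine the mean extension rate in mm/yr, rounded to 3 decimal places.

Correcting the raw count gives 8538 − 16 + 5 = 8527 true varves.
5845.9 mm over 8527 years gives 5845.9 / 8527 ≈ 0.686 mm/yr.

0.686 mm/yr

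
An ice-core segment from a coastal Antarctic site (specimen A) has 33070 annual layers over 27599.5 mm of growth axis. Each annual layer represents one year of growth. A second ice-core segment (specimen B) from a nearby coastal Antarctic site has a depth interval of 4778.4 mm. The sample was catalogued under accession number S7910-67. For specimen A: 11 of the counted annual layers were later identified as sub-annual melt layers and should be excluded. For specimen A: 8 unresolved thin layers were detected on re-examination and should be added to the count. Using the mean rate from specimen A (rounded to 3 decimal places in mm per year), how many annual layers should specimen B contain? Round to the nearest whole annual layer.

Specimen A: after corrections the count is 33070 − 11 + 8 = 33067 annual layers.
A: Mean rate = 27599.5 mm / 33067 years ≈ 0.835 mm/year.
For B, 4778.4 / 0.835 = 5722.63 years ≈ 5723 annual layers.

5723 annual layers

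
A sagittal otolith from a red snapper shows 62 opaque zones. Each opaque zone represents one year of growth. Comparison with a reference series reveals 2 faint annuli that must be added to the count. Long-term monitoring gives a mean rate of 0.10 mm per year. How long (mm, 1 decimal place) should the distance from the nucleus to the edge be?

6.4 mm

After corrections the count is 62 + 2 = 64 opaque zones.
Length ≈ 0.10 × 64 = 6.4 mm.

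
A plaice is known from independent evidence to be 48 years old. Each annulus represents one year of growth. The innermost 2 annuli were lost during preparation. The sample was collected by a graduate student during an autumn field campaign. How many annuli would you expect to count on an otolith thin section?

46 annuli

At one annulus per year, 48 years correspond to 48 annuli.
Subtracting the 2 annuli not captured gives 48 − 2 = 46 annuli in the record.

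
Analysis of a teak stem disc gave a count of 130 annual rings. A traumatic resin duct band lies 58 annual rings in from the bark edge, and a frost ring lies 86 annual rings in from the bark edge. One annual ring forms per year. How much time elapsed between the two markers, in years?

28 years

86 − 58 = 28 annual rings lie between the two events.
One annual ring per year makes the interval 28 years.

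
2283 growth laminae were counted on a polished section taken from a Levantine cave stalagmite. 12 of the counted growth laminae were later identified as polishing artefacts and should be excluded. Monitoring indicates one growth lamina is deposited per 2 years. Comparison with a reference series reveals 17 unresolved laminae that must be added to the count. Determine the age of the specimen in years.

4576 years

True growth lamina count = 2283 − 12 + 17 = 2288.
Multiplying by 2 years per growth lamina: 2288 × 2 = 4576 years.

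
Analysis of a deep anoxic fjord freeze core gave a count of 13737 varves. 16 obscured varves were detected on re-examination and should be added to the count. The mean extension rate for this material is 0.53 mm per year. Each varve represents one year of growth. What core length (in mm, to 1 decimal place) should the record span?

Adjusted count: 13737 + 16 = 13753 varves.
Predicted length = 0.53 mm/year × 13753 years = 7289.1 mm.

7289.1 mm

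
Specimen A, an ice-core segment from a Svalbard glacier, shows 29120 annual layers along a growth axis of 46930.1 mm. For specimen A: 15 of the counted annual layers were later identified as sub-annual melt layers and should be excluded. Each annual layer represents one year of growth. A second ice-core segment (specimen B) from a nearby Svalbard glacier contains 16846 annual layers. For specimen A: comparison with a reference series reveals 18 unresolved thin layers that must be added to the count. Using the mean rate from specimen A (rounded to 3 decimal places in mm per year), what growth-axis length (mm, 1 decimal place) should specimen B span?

Specimen A: adjusted count: 29120 − 15 + 18 = 29123 annual layers.
A: Mean rate = 46930.1 mm / 29123 years ≈ 1.611 mm per year.
B's length ≈ 1.611 × 16846 = 27138.9 mm.

27138.9 mm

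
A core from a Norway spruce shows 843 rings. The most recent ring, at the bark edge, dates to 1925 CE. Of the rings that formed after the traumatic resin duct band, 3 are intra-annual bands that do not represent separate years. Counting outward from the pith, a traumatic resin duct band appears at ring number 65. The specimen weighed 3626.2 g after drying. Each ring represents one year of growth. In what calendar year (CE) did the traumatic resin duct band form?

843 − 65 = 778 rings lie beyond the traumatic resin duct band toward the bark edge.
778 − 3 false = 775 true rings after the traumatic resin duct band.
The ring at the bark edge is 1925 CE, so the traumatic resin duct band dates to 1925 − 775 = 1150 CE.

1150 CE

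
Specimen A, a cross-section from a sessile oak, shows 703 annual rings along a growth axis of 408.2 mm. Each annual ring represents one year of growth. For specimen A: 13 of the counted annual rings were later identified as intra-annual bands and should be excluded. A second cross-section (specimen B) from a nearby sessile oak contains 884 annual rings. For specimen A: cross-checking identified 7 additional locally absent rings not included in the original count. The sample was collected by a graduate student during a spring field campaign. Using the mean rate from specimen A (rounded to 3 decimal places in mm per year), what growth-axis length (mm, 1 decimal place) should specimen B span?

518.0 mm

Specimen A: after corrections the count is 703 − 13 + 7 = 697 annual rings.
A: Mean rate = 408.2 mm / 697 years ≈ 0.586 mm/year.
Length of B = 0.586 × 884 = 518.0 mm.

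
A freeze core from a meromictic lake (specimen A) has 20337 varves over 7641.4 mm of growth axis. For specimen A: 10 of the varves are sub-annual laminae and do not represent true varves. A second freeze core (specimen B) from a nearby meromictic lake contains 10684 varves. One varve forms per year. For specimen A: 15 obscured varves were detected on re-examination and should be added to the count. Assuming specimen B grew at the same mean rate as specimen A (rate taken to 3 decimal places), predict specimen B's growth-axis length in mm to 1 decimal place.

Specimen A: true varve count = 20337 − 10 + 15 = 20342.
A: Mean rate = 7641.4 mm / 20342 years ≈ 0.376 mm/year.
Length of B = 0.376 × 10684 = 4017.2 mm.

4017.2 mm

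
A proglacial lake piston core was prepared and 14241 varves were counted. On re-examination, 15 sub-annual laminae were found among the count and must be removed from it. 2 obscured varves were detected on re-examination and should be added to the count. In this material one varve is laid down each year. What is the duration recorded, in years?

14228 years

After corrections the count is 14241 − 15 + 2 = 14228 varves.
One varve per year makes the duration 14228 years.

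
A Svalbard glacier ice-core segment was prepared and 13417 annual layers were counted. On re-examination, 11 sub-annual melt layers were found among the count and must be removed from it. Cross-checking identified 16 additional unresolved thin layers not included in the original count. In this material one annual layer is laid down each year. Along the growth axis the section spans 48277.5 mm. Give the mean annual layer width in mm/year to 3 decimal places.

3.597 mm/year

True annual layer count = 13417 − 11 + 16 = 13422.
48277.5 mm over 13422 years gives 48277.5 / 13422 ≈ 3.597 mm/year.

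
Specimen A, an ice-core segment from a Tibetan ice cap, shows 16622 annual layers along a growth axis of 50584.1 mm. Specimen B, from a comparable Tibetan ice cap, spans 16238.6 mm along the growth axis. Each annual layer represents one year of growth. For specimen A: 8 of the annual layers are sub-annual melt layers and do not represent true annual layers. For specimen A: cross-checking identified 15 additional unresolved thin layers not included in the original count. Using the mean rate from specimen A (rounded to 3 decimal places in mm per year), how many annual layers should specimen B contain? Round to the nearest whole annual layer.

5338 annual layers

Specimen A: true annual layer count = 16622 − 8 + 15 = 16629.
A: Extension rate ≈ 50584.1 / 16629 = 3.042 mm/year.
For B, 16238.6 / 3.042 = 5338.13 years ≈ 5338 annual layers.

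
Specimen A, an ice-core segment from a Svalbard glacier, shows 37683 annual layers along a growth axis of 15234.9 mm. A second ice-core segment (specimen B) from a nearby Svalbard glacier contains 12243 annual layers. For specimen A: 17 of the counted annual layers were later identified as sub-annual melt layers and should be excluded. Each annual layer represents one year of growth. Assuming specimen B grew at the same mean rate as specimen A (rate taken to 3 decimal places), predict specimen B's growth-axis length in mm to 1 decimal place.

4946.2 mm

Specimen A: after corrections the count is 37683 − 17 = 37666 annual layers.
A: Mean rate = 15234.9 mm / 37666 years ≈ 0.404 mm/yr.
B's length ≈ 0.404 × 12243 = 4946.2 mm.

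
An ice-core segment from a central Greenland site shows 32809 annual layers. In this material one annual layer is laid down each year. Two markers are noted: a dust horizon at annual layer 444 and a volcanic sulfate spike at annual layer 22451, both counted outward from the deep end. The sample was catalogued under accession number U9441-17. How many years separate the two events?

The two markers are separated by 22451 − 444 = 22007 annual layers.
That is 22007 years at one annual layer per year.

22007 years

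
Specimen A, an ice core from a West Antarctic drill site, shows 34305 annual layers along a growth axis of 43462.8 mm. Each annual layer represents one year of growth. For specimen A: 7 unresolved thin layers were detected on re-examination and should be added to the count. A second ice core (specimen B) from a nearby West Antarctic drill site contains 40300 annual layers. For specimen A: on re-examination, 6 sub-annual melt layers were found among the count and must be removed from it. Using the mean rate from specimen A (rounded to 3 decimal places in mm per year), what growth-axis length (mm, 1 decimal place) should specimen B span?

51060.1 mm

Specimen A: after corrections the count is 34305 − 6 + 7 = 34306 annual layers.
A: 43462.8 mm over 34306 years gives 43462.8 / 34306 ≈ 1.267 mm/year.
Length of B = 1.267 × 40300 = 51060.1 mm.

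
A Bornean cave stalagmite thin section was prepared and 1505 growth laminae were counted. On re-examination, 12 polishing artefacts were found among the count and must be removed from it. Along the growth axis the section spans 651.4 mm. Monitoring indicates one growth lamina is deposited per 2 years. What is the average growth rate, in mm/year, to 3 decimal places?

0.218 mm/year

Adjusted count: 1505 − 12 = 1493 growth laminae.
1493 growth laminae at 2 years each span 1493 × 2 = 2986 years.
Extension rate ≈ 651.4 / 2986 = 0.218 mm/year.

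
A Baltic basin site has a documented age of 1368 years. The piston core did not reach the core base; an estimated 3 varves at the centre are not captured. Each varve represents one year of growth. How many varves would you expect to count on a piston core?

One varve per year gives 1368 varves over 1368 years.
Less the 3 uncaptured varves: 1368 − 3 = 1365.

1365 varves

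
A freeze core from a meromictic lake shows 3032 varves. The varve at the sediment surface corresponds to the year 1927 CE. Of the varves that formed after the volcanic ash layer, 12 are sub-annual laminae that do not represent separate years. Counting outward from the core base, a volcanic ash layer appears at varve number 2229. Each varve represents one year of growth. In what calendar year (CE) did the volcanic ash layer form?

1136 CE

Between varve 2229 and the sediment surface there are 3032 − 2229 = 803 varves.
803 − 12 false = 791 true varves after the volcanic ash layer.
Counting back 791 years from 1927 CE places the volcanic ash layer in 1927 − 791 = 1136 CE.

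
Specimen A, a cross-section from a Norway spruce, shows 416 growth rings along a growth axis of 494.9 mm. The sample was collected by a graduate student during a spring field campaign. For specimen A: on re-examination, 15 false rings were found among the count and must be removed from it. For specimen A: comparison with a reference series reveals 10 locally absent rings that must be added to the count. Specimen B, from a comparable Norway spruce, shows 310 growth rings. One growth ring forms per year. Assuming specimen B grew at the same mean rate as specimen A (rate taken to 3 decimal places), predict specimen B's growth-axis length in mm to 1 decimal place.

373.2 mm

Specimen A: adjusted count: 416 − 15 + 10 = 411 growth rings.
A: 494.9 mm over 411 years gives 494.9 / 411 ≈ 1.204 mm per year.
Length of B = 1.204 × 310 = 373.2 mm.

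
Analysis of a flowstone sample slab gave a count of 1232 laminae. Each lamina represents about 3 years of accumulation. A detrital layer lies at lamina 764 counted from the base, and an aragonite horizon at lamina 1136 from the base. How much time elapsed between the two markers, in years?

1136 − 764 = 372 laminae lie between the two events.
372 laminae at 3 years each span 372 × 3 = 1116 years.

1116 years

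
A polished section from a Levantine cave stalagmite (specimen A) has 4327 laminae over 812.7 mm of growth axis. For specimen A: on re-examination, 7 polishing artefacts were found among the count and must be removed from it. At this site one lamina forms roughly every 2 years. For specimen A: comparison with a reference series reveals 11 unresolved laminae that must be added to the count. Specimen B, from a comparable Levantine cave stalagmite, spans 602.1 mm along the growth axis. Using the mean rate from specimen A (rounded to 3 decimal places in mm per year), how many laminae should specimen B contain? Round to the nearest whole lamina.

Specimen A: true lamina count = 4327 − 7 + 11 = 4331.
Specimen A: at 2 years per lamina, 4331 × 2 = 8662 years.
A: Mean rate = 812.7 mm / 8662 years ≈ 0.094 mm per year.
B spans 602.1 / 0.094 = 6405.32 years; at 2 years per lamina that is 6405.32 / 2 ≈ 3203 laminae.

3203 laminae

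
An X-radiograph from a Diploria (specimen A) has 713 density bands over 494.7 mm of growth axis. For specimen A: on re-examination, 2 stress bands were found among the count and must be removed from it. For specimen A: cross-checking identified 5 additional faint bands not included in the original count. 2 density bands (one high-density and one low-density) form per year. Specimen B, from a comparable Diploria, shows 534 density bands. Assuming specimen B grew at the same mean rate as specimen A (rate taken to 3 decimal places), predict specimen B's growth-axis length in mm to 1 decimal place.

Specimen A: true density band count = 713 − 2 + 5 = 716.
Specimen A: with 2 density bands per year, 716 / 2 = 358 years.
A: Extension rate ≈ 494.7 / 358 = 1.382 mm/year.
Specimen B: with 2 density bands per year, 534 / 2 = 267 years. For B, 1.382 mm/year × 267 years = 369.0 mm.

369.0 mm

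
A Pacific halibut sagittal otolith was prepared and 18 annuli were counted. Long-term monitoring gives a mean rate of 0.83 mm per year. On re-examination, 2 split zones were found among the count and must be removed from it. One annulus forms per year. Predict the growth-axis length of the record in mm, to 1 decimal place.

13.3 mm

Correcting the raw count gives 18 − 2 = 16 true annuli.
16 years at 0.83 mm/year gives 0.83 × 16 = 13.3 mm.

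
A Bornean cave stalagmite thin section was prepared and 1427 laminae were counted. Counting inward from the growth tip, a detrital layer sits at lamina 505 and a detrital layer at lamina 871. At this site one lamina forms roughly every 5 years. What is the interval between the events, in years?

1830 yr

Separation: 871 − 505 = 366 laminae.
Multiplying by 5 years per lamina: 366 × 5 = 1830 years.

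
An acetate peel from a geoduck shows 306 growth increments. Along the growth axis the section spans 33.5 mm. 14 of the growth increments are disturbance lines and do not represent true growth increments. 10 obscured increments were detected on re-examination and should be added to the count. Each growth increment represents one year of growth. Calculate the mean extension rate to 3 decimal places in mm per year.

0.111 mm per year

True growth increment count = 306 − 14 + 10 = 302.
33.5 mm over 302 years gives 33.5 / 302 ≈ 0.111 mm per year.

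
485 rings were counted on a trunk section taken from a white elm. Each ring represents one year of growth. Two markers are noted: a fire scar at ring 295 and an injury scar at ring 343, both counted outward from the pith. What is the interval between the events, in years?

48 years

343 − 295 = 48 rings lie between the two events.
That is 48 years at one ring per year.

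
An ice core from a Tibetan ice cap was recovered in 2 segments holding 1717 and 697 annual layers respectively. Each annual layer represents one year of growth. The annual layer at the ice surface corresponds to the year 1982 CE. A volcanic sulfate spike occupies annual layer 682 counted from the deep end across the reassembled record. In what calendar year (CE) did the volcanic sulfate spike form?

250 CE

Total annual layers = 1717 + 697 = 2414.
The volcanic sulfate spike sits at annual layer 682 from the deep end, so 2414 − 682 = 1732 annual layers formed after it.
1982 − 1732 = 250 CE.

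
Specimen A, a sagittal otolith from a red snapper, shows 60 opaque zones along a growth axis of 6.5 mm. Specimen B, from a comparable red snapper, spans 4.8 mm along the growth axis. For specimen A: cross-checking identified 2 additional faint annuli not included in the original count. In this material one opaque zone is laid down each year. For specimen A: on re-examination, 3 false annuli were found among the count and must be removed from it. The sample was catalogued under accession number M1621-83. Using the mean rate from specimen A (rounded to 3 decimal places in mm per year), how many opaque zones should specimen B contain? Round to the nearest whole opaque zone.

44 opaque zones

Specimen A: after corrections the count is 60 − 3 + 2 = 59 opaque zones.
A: Extension rate ≈ 6.5 / 59 = 0.110 mm per year.
B spans 4.8 / 0.110 = 43.64 years ≈ 44 opaque zones.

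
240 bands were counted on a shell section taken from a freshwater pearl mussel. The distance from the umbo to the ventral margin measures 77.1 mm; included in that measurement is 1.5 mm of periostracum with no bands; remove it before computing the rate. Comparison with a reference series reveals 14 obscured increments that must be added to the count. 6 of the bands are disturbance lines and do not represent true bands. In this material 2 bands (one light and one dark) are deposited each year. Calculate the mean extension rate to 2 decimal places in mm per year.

After corrections the count is 240 − 6 + 14 = 248 bands.
Dividing by 2 bands per year: 248 / 2 = 124 years.
Removing the 1.5 mm offcut leaves 77.1 − 1.5 = 75.6 mm.
Extension rate ≈ 75.6 / 124 = 0.61 mm per year.

0.61 mm per year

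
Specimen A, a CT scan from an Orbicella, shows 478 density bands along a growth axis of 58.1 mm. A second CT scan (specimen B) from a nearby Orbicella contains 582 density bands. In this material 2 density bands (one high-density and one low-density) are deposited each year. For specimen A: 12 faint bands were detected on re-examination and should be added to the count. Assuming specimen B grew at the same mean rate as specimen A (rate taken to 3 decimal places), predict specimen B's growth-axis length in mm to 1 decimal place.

69.0 mm

Specimen A: adjusted count: 478 + 12 = 490 density bands.
Specimen A: dividing by 2 density bands per year: 490 / 2 = 245 years.
A: 58.1 mm over 245 years gives 58.1 / 245 ≈ 0.237 mm/yr.
Specimen B: dividing by 2 density bands per year: 582 / 2 = 291 years. B's length ≈ 0.237 × 291 = 69.0 mm.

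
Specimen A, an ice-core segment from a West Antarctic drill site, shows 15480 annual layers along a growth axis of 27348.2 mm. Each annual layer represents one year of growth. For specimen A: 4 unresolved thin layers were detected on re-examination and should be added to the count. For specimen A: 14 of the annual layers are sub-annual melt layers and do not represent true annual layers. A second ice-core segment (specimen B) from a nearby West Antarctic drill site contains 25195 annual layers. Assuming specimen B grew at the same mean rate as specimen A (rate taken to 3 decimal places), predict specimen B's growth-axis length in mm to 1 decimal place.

Specimen A: after corrections the count is 15480 − 14 + 4 = 15470 annual layers.
A: Mean rate = 27348.2 mm / 15470 years ≈ 1.768 mm/yr.
For B, 1.768 mm/year × 25195 years = 44544.8 mm.

44544.8 mm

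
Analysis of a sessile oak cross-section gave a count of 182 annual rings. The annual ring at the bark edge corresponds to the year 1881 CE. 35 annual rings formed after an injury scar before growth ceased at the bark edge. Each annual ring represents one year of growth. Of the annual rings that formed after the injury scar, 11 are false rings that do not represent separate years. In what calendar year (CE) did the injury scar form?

There are 35 annual rings younger than the injury scar.
Removing the 11 false annual rings leaves 35 − 11 = 24 true annual rings beyond the injury scar.
1881 − 24 = 1857 CE.

1857 CE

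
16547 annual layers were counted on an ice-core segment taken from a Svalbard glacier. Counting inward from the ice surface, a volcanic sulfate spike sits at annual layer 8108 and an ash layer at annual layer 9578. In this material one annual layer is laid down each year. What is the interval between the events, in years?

1470 yr

The two markers are separated by 9578 − 8108 = 1470 annual layers.
At one annual layer per year, 1470 years elapsed between them.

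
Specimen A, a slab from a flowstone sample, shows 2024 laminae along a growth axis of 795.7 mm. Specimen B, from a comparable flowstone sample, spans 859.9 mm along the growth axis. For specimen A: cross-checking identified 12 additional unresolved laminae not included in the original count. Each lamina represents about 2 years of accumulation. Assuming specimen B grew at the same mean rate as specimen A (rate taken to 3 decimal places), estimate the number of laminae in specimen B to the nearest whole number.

2205 laminae

Specimen A: correcting the raw count gives 2024 + 12 = 2036 true laminae.
Specimen A: 2036 laminae at 2 years each span 2036 × 2 = 4072 years.
A: Mean rate = 795.7 mm / 4072 years ≈ 0.195 mm per year.
B spans 859.9 / 0.195 = 4409.74 years; at 2 years per lamina that is 4409.74 / 2 ≈ 2205 laminae.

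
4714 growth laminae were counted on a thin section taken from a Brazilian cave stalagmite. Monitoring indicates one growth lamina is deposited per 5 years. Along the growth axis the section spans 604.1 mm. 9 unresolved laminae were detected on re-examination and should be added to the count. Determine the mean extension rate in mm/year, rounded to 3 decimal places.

0.026 mm/year

True growth lamina count = 4714 + 9 = 4723.
Multiplying by 5 years per growth lamina: 4723 × 5 = 23615 years.
Extension rate ≈ 604.1 / 23615 = 0.026 mm/year.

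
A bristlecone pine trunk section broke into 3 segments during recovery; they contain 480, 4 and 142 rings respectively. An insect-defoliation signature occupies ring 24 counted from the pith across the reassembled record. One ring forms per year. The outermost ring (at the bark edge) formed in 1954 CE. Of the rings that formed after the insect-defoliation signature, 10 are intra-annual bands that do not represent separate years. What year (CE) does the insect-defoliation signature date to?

1362 CE

Total rings = 480 + 4 + 142 = 626.
Between ring 24 and the bark edge there are 626 − 24 = 602 rings.
602 − 10 false = 592 true rings after the insect-defoliation signature.
1954 − 592 = 1362 CE.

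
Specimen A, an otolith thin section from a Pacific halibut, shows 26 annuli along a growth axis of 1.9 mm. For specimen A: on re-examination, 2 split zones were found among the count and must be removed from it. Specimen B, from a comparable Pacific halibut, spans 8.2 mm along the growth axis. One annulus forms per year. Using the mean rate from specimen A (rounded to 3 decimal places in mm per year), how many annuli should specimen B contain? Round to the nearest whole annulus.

104 annuli

Specimen A: adjusted count: 26 − 2 = 24 annuli.
A: Mean rate = 1.9 mm / 24 years ≈ 0.079 mm per year.
B spans 8.2 / 0.079 = 103.80 years ≈ 104 annuli.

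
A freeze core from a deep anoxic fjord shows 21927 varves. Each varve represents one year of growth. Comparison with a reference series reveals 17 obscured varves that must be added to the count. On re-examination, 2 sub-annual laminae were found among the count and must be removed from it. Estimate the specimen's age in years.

21942 yr

Correcting the raw count gives 21927 − 2 + 17 = 21942 true varves.
With a one-to-one varve periodicity this is 21942 years.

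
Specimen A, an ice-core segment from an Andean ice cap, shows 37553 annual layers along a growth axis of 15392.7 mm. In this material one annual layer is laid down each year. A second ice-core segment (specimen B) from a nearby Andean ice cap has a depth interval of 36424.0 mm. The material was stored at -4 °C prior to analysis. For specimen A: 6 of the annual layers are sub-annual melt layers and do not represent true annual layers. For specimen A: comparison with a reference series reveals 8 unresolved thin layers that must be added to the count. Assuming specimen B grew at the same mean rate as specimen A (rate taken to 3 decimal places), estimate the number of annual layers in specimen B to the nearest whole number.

Specimen A: adjusted count: 37553 − 6 + 8 = 37555 annual layers.
A: Mean rate = 15392.7 mm / 37555 years ≈ 0.410 mm/yr.
B spans 36424.0 / 0.410 = 88839.02 years ≈ 88839 annual layers.

88839 annual layers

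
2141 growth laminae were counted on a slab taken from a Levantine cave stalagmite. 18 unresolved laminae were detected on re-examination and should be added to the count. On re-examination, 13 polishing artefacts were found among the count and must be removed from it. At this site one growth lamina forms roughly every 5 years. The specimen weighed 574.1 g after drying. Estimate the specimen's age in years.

10730 yr

After corrections the count is 2141 − 13 + 18 = 2146 growth laminae.
At 5 years per growth lamina, 2146 × 5 = 10730 years.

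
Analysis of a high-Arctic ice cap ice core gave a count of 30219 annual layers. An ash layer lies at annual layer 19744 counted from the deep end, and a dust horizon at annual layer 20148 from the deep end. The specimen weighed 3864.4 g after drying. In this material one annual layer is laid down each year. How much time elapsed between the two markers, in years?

404 yr

20148 − 19744 = 404 annual layers lie between the two events.
One annual layer per year makes the interval 404 years.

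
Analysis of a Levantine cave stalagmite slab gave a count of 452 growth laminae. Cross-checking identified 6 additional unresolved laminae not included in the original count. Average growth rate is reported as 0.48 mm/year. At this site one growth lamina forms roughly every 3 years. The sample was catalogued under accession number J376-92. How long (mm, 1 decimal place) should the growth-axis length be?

659.5 mm

Correcting the raw count gives 452 + 6 = 458 true growth laminae.
Multiplying by 3 years per growth lamina: 458 × 3 = 1374 years.
1374 years at 0.48 mm/year gives 0.48 × 1374 = 659.5 mm.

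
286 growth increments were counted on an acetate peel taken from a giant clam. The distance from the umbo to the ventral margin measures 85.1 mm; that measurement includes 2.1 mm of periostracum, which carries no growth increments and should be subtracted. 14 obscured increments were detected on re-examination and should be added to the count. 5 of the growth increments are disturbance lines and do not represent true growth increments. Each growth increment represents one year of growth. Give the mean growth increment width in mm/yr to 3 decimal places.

0.281 mm/yr

After corrections the count is 286 − 5 + 14 = 295 growth increments.
Removing the 2.1 mm offcut leaves 85.1 − 2.1 = 83.0 mm.
Extension rate ≈ 83.0 / 295 = 0.281 mm/yr.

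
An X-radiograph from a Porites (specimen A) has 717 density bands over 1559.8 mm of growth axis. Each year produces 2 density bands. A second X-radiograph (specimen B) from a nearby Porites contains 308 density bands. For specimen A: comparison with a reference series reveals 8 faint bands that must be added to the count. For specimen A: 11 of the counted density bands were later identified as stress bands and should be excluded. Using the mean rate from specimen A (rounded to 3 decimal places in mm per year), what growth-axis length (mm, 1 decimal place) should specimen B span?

Specimen A: true density band count = 717 − 11 + 8 = 714.
Specimen A: with 2 density bands per year, 714 / 2 = 357 years.
A: Mean rate = 1559.8 mm / 357 years ≈ 4.369 mm/year.
Specimen B: with 2 density bands per year, 308 / 2 = 154 years. B's length ≈ 4.369 × 154 = 672.8 mm.

672.8 mm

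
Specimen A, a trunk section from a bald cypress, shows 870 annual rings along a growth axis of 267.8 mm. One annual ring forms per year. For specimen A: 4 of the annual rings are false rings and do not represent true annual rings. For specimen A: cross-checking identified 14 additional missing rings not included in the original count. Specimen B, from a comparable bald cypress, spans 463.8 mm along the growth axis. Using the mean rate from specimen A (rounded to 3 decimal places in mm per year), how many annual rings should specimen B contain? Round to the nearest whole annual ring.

1526 annual rings

Specimen A: after corrections the count is 870 − 4 + 14 = 880 annual rings.
A: Mean rate = 267.8 mm / 880 years ≈ 0.304 mm per year.
For B, 463.8 / 0.304 = 1525.66 years ≈ 1526 annual rings.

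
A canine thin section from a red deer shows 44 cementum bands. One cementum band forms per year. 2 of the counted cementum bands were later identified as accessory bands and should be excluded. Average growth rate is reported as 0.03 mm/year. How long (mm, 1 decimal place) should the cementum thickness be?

1.3 mm

True cementum band count = 44 − 2 = 42.
Length ≈ 0.03 × 42 = 1.3 mm.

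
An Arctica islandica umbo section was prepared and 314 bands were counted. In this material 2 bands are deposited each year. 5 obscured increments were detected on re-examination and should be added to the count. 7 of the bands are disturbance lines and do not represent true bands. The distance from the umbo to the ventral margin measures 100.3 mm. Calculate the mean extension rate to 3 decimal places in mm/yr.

Adjusted count: 314 − 7 + 5 = 312 bands.
Dividing by 2 bands per year: 312 / 2 = 156 years.
100.3 mm over 156 years gives 100.3 / 156 ≈ 0.643 mm/yr.

0.643 mm/yr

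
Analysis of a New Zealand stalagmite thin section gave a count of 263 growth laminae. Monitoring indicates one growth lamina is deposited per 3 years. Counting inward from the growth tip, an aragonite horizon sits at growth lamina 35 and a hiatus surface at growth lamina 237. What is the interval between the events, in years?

The two markers are separated by 237 − 35 = 202 growth laminae.
202 growth laminae at 3 years each span 202 × 3 = 606 years.

606 years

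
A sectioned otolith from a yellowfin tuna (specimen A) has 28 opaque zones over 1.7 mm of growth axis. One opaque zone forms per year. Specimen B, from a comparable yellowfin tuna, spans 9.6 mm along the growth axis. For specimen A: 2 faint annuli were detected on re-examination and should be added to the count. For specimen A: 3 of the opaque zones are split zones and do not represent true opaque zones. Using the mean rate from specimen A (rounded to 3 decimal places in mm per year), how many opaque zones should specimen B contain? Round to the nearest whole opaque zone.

Specimen A: correcting the raw count gives 28 − 3 + 2 = 27 true opaque zones.
A: 1.7 mm over 27 years gives 1.7 / 27 ≈ 0.063 mm/yr.
B spans 9.6 / 0.063 = 152.38 years ≈ 152 opaque zones.

152 opaque zones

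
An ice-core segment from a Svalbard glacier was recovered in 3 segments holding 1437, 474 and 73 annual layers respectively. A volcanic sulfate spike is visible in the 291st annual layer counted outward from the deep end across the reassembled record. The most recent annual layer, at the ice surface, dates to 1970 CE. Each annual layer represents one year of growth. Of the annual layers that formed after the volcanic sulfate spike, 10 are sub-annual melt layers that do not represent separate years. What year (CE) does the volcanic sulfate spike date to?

287 CE

Total annual layers = 1437 + 474 + 73 = 1984.
The volcanic sulfate spike sits at annual layer 291 from the deep end, so 1984 − 291 = 1693 annual layers formed after it.
Removing the 10 false annual layers leaves 1693 − 10 = 1683 true annual layers beyond the volcanic sulfate spike.
The annual layer at the ice surface is 1970 CE, so the volcanic sulfate spike dates to 1970 − 1683 = 287 CE.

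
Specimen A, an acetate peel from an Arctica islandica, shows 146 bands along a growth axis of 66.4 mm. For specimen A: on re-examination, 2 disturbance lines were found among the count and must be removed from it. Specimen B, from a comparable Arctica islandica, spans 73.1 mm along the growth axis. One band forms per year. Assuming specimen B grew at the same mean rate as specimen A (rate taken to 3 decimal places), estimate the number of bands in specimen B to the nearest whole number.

159 bands

Specimen A: true band count = 146 − 2 = 144.
A: Mean rate = 66.4 mm / 144 years ≈ 0.461 mm/yr.
For B, 73.1 / 0.461 = 158.57 years ≈ 159 bands.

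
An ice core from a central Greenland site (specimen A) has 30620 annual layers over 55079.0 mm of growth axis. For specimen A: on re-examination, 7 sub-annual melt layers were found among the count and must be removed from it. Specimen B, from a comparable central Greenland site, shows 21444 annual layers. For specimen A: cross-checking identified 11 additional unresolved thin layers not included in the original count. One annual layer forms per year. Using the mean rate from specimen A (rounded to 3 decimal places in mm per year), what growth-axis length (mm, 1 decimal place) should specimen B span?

38577.8 mm

Specimen A: correcting the raw count gives 30620 − 7 + 11 = 30624 true annual layers.
A: Mean rate = 55079.0 mm / 30624 years ≈ 1.799 mm/yr.
B's length ≈ 1.799 × 21444 = 38577.8 mm.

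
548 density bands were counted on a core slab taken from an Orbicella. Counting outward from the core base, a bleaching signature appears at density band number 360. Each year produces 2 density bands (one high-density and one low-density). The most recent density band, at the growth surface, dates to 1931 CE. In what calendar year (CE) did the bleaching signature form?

1837 CE

548 − 360 = 188 density bands lie beyond the bleaching signature toward the growth surface.
Dividing by 2 density bands per year: 188 / 2 = 94 years.
Counting back 94 years from 1931 CE places the bleaching signature in 1931 − 94 = 1837 CE.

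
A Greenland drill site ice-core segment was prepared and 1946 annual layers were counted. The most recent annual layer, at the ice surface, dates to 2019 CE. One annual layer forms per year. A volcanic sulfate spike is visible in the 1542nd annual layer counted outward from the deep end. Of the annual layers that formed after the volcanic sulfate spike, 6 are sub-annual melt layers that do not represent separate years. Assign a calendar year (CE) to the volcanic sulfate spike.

1621 CE

Between annual layer 1542 and the ice surface there are 1946 − 1542 = 404 annual layers.
404 − 6 false = 398 true annual layers after the volcanic sulfate spike.
The annual layer at the ice surface is 2019 CE, so the volcanic sulfate spike dates to 2019 − 398 = 1621 CE.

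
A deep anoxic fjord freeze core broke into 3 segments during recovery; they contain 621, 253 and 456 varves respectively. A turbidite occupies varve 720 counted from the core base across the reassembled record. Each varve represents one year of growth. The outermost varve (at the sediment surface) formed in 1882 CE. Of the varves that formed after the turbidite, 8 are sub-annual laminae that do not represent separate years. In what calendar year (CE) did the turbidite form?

1280 CE

Total varves = 621 + 253 + 456 = 1330.
Between varve 720 and the sediment surface there are 1330 − 720 = 610 varves.
610 − 8 false = 602 true varves after the turbidite.
1882 − 602 = 1280 CE.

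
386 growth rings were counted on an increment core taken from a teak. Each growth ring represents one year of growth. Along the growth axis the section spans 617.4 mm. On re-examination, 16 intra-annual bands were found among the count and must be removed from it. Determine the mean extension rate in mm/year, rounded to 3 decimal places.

Correcting the raw count gives 386 − 16 = 370 true growth rings.
Mean rate = 617.4 mm / 370 years ≈ 1.669 mm/year.

1.669 mm/year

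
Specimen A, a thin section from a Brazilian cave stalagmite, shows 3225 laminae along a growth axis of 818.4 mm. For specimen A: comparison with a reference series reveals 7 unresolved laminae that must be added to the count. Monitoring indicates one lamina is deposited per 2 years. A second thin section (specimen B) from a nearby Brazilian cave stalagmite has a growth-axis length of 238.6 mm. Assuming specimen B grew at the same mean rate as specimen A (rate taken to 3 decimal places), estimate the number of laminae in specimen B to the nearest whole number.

Specimen A: true lamina count = 3225 + 7 = 3232.
Specimen A: 3232 laminae at 2 years each span 3232 × 2 = 6464 years.
A: Mean rate = 818.4 mm / 6464 years ≈ 0.127 mm per year.
B spans 238.6 / 0.127 = 1878.74 years; at 2 years per lamina that is 1878.74 / 2 ≈ 939 laminae.

939 laminae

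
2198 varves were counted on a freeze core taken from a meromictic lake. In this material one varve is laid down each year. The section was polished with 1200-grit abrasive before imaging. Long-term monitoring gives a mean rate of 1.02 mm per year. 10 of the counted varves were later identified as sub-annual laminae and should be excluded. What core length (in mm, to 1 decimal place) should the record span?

Correcting the raw count gives 2198 − 10 = 2188 true varves.
Predicted length = 1.02 mm/year × 2188 years = 2231.8 mm.

2231.8 mm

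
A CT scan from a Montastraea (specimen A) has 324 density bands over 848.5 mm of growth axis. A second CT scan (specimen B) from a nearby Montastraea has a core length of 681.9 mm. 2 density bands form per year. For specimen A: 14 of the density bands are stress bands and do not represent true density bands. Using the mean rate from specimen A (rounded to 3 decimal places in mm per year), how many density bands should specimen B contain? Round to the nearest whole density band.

249 density bands

Specimen A: after corrections the count is 324 − 14 = 310 density bands.
Specimen A: dividing by 2 density bands per year: 310 / 2 = 155 years.
A: Extension rate ≈ 848.5 / 155 = 5.474 mm/yr.
For B, 681.9 / 5.474 = 124.57 years; at 2 density bands per year that is 124.57 × 2 ≈ 249 density bands.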